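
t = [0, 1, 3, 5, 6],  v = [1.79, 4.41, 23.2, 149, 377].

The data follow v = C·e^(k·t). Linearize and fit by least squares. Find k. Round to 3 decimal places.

With ln vᵢ as the transformed response and tᵢ as the regressor:
AᵀA = [[71.0000, 15.0000]; [15.0000, 5]], rhs = [71.5295, 16.1464]ᵀ  (here Σt = 15.0000, Σ(t)² = 71.0000, Σln v = 16.1464, Σt·ln v = 71.5295).
Solving (det = 130.0000): k = 0.88809, ln C = 0.56503.

k = 0.888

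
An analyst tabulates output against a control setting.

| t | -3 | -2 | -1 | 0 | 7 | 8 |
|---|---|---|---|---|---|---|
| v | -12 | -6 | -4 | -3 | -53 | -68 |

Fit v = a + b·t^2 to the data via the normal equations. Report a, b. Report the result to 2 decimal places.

a = -2.69, b = -1.02

Forming XᵀX = [[6, 127]; [127, 6595]] and Xᵀv = [-146, -7085]ᵀ gives XᵀX·[a, b]ᵀ = Xᵀv.
Determinant 6·6595 − 127² = 23441.
a = ((-146)·6595 − 127·(-7085))/23441 = -63075/23441; b = (6·(-7085) − 127·(-146))/23441 = -23968/23441.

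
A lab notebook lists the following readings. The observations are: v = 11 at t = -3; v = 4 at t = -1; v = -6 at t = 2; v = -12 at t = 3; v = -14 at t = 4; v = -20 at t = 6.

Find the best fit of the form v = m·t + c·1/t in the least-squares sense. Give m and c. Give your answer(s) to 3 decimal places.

m = -3.434, c = -0.573

With design matrix A, AᵀA = [[75, 6]; [6, 25/16]] and Aᵀv = [-261, -43/2]ᵀ.
Δ = 75·(25/16) − 6² = 1299/16.
m = ((-261)·(25/16) − 6·(-43/2))/(1299/16) = -1487/433; c = (75·(-43/2) − 6·(-261))/(1299/16) = -248/433.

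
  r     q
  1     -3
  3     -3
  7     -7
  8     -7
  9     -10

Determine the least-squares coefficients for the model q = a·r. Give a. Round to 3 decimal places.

Sums needed: Σr·r = 204.
Moment sums: Σr·q = -207.
So XᵀX·[a]ᵀ = Xᵀq: [[204]]·[a]ᵀ = [-207]ᵀ.
Hence a = -207 / 204 ≈ -1.01471.

a = -1.015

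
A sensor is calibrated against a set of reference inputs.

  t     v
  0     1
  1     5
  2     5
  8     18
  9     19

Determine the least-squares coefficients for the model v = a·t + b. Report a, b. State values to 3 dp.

Setting ∂/∂a … = 0 gives: 150·a + 20·b = 330;  20·a + 5·b = 48.
(Σt·t = 150, Σt = 20, Σ1 = 5, Σt·v = 330, Σv = 48.)
Eliminating b: 5·(row 1) − 20·(row 2) gives 350·a = 5·330 − 20·48 = 690, so a = 69/35.
Then b = (48 − 20·(69/35))/5 = 12/7.

a = 1.971, b = 1.714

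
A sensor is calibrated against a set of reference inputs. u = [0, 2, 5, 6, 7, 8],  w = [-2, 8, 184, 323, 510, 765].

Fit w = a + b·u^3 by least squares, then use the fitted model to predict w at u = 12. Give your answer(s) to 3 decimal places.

ŵ = 2587.835

Setting ∂/∂a … = 0 gives: 6·a + 1204·b = 1788;  1204·a + 442138·b = 659442.
Determinant 6·442138 − 1204² = 1203212.
a = (1788·442138 − 1204·659442)/1203212 = -856356/300803; b = (6·659442 − 1204·1788)/1203212 = 450975/300803.
At u = 12: ŵ = (-856356/300803)·(1) + (450975/300803)·(1728) = 778428444/300803.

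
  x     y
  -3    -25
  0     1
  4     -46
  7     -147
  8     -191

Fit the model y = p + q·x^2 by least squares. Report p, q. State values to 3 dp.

With design matrix M, MᵀM = [[5, 138]; [138, 6834]] and Mᵀy = [-408, -20388]ᵀ.
det = 5·6834 − 138² = 15126.
p = ((-408)·6834 − 138·(-20388))/15126 = 4212/2521; q = (5·(-20388) − 138·(-408))/15126 = -7606/2521.

p = 1.671, q = -3.017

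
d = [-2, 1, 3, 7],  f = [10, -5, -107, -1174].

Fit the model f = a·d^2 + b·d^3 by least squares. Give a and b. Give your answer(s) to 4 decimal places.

Sums needed: Σd^2·d^2 = 2499, Σd^2·d^3 = 17019, Σd^3·d^3 = 118443.
Moment sums: Σd^2·f = -58454, Σd^3·f = -405656.
XᵀX·[a, b]ᵀ = Xᵀf becomes [[2499, 17019]; [17019, 118443]]·[a, b]ᵀ = [-58454, -405656]ᵀ.
Eliminating b: 118443·(row 1) − 17019·(row 2) gives 6342696·a = 118443·(-58454) − 17019·(-405656) = -19607658, so a = -3267943/1057116.
Then b = ((-405656) − 17019·(-3267943/1057116))/118443 = -3150953/1057116.

a = -3.0914, b = -2.9807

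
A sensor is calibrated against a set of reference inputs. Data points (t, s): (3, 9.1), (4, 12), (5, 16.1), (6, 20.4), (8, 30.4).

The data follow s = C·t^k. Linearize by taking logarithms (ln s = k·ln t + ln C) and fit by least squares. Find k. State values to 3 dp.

k = 1.240

With ln sᵢ as the transformed response and ln tᵢ as the regressor:
Over the data: Σln t = 7.9655, Σ(ln t)² = 13.2535, Σln s = 13.9020, Σln t·ln s = 22.8464.
Normal system: [[13.2535, 7.9655]; [7.9655, 5]]·[k, ln C]ᵀ = [22.8464, 13.9020]ᵀ.
Slope k = (n·Σln t·ln s − Σln t·Σln s)/(n·Σ(ln t)² − (Σln t)²) = (5·22.8464 − 7.9655·13.9020)/2.8177 = 1.24047; ln C = (Σln s − k·Σln t)/n = 0.80418.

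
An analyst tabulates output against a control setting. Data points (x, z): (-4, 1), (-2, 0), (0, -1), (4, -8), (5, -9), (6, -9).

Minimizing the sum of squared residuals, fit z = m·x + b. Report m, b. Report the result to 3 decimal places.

m = -1.150, b = -2.609

Normal-equation sums: Σx·x = 97, Σx = 9, Σ1 = 6.
Right-hand side: Σx·z = -135, Σz = -26.
So MᵀM·[m, b]ᵀ = Mᵀz: [[97, 9]; [9, 6]]·[m, b]ᵀ = [-135, -26]ᵀ.
det = 97·6 − 9² = 501.
m = ((-135)·6 − 9·(-26))/501 = -192/167; b = (97·(-26) − 9·(-135))/501 = -1307/501.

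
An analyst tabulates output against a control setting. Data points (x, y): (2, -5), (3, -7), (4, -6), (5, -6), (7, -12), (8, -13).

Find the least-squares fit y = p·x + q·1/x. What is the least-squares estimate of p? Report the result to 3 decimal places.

p = -1.500

Normal-equation sums: Σx·x = 167, Σx·1/x = 6, Σ1/x·1/x = 352549/705600.
For Mᵀy: Σx·y = -273, Σ1/x·y = -9133/840.
Eliminating q: (352549/705600)·(row 1) − 6·(row 2) gives (33474083/705600)·p = (352549/705600)·(-273) − 6·(-9133/840) = -2391217/33600, so p = -50215557/33474083.
Then q = ((-9133/840) − 6·(-50215557/33474083))/(352549/705600) = -125404440/33474083.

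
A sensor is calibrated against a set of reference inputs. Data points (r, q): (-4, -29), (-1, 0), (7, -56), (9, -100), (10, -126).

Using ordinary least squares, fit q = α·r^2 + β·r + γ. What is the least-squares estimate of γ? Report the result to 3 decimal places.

γ = 3.331

The normal system MᵀM·[α, β, γ]ᵀ = Mᵀq is [[19219, 2007, 247]; [2007, 247, 21]; [247, 21, 5]]·[α, β, γ]ᵀ = [-23908, -2436, -311]ᵀ.
Row-reducing yields α = -653571/435518, β = 892029/435518, γ = 725333/217759.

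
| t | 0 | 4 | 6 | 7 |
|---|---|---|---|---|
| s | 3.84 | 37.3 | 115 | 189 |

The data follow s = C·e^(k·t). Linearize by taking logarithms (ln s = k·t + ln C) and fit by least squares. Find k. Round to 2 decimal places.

Linearized form: ln s = k·t + ln C. From the 4 transformed points,
Σt = 17.0000, Σ(t)² = 101.0000, Σln s = 14.9511, Σt·ln s = 79.6378.
Normal system: [[101.0000, 17.0000]; [17.0000, 4]]·[k, ln C]ᵀ = [79.6378, 14.9511]ᵀ.
Δ = 101.0000·4 − (17.0000)² = 115.0000; k = (79.6378·4 − 17.0000·14.9511)/115.0000 = 0.55984, ln C = (101.0000·14.9511 − 17.0000·79.6378)/115.0000 = 1.35846.

k = 0.56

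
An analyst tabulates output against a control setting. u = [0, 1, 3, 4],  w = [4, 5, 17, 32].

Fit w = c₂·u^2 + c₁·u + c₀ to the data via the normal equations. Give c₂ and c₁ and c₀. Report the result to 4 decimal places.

Compute the Gram sums: Σu^2·u^2 = 338, Σu^2·u = 92, Σu^2 = 26, Σu·u = 26, Σu = 8, Σ1 = 4.
Moment sums: Σu^2·w = 670, Σu·w = 184, Σw = 58.
XᵀX·[c₂, c₁, c₀]ᵀ = Xᵀw becomes [[338, 92, 26]; [92, 26, 8]; [26, 8, 4]]·[c₂, c₁, c₀]ᵀ = [670, 184, 58]ᵀ.
Inverting the 3×3 Gram matrix, [c₂, c₁, c₀]ᵀ = [7/3, -38/15, 22/5]ᵀ.

c₂ = 2.3333, c₁ = -2.5333, c₀ = 4.4000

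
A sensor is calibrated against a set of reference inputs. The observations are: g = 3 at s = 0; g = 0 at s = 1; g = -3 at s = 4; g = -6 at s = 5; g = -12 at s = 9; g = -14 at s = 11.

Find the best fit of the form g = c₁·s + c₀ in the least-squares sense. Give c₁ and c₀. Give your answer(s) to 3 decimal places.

c₁ = -1.532, c₀ = 2.326

Entries of MᵀM: Σs·s = 244, Σs = 30, Σ1 = 6.
And Σs·g = -304, Σg = -32.
MᵀM·[c₁, c₀]ᵀ = Mᵀg becomes [[244, 30]; [30, 6]]·[c₁, c₀]ᵀ = [-304, -32]ᵀ.
Δ = 244·6 − 30² = 564.
c₁ = ((-304)·6 − 30·(-32))/564 = -72/47; c₀ = (244·(-32) − 30·(-304))/564 = 328/141.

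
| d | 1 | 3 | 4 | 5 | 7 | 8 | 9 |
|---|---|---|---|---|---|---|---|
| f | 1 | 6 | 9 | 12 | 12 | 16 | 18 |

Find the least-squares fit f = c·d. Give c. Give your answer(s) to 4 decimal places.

Forming XᵀX = [[245]] and Xᵀf = [489]ᵀ gives XᵀX·[c]ᵀ = Xᵀf.
Hence c = 489 / 245 ≈ 1.99592.

c = 1.9959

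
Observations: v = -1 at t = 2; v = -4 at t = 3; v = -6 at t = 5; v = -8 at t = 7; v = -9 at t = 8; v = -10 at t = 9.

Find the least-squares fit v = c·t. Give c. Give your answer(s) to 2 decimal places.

c = -1.13

Compute the Gram sums: Σt·t = 232.
And Σt·v = -262.
So AᵀA·[c]ᵀ = Aᵀv: [[232]]·[c]ᵀ = [-262]ᵀ.
Hence c = -262 / 232 ≈ -1.12931.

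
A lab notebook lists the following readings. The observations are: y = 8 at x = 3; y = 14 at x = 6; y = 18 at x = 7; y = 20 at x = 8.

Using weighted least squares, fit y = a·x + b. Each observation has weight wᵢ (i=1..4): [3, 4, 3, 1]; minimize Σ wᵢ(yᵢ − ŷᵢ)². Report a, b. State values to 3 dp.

Forming MᵀWM = [[382, 62]; [62, 11]] and MᵀWy = [946, 154]ᵀ gives MᵀWM·[a, b]ᵀ = MᵀWy.
det = 382·11 − 62² = 358.
a = (946·11 − 62·154)/358 = 429/179; b = (382·154 − 62·946)/358 = 88/179.

a = 2.397, b = 0.492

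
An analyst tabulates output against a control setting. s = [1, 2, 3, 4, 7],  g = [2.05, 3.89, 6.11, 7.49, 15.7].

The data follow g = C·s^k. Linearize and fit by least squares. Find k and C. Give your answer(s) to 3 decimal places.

k = 1.031, C = 1.962

Let Y = ln g. Fitting Y = k·ln s + ln C by least squares:
XᵀX = [[7.3958, 5.1240]; [5.1240, 5]], rhs = [11.0798, 8.6534]ᵀ  (here Σln s = 5.1240, Σ(ln s)² = 7.3958, Σln g = 8.6534, Σln s·ln g = 11.0798).
Δ = 7.3958·5 − (5.1240)² = 10.7239; k = (11.0798·5 − 5.1240·8.6534)/10.7239 = 1.03125, ln C = (7.3958·8.6534 − 5.1240·11.0798)/10.7239 = 0.67386, so C = exp(0.67386) = 1.96179.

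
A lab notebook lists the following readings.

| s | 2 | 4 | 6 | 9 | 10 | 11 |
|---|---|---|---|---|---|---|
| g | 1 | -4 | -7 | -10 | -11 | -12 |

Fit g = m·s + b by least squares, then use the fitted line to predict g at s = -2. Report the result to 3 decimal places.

ĝ = 5.068

From the data, Σs·s = 358, Σs = 42, Σ1 = 6.
Moment sums: Σs·g = -388, Σg = -43.
XᵀX·[m, b]ᵀ = Xᵀg becomes [[358, 42]; [42, 6]]·[m, b]ᵀ = [-388, -43]ᵀ.
Eliminating b: 6·(row 1) − 42·(row 2) gives 384·m = 6·(-388) − 42·(-43) = -522, so m = -87/64.
Then b = ((-43) − 42·(-87/64))/6 = 451/192.
At s = -2: ĝ = (-87/64)·(-2) + (451/192)·(1) = 973/192.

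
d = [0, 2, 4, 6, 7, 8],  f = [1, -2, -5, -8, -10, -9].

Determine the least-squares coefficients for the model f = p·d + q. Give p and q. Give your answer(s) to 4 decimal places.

p = -1.3789, q = 0.7053

Setting ∂/∂p … = 0 gives: 169·p + 27·q = -214;  27·p + 6·q = -33.
Eliminating q: 6·(row 1) − 27·(row 2) gives 285·p = 6·(-214) − 27·(-33) = -393, so p = -131/95.
Then q = ((-33) − 27·(-131/95))/6 = 67/95.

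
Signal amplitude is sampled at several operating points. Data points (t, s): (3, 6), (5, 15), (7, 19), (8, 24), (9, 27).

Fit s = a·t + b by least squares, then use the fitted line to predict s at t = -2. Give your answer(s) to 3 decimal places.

From the data, Σt·t = 228, Σt = 32, Σ1 = 5.
And Σt·s = 661, Σs = 91.
det = 228·5 − 32² = 116.
a = (661·5 − 32·91)/116 = 393/116; b = (228·91 − 32·661)/116 = -101/29.
At t = -2: ŝ = (393/116)·(-2) + (-101/29)·(1) = -595/58.

ŝ = -10.259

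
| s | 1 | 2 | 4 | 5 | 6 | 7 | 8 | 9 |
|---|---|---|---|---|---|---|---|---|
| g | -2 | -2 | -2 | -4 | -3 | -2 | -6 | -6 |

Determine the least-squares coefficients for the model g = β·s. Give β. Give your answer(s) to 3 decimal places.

Setting ∂/∂β … = 0 gives: 276·β = -168.
(Σs·s = 276, Σs·g = -168.)
Hence β = -168 / 276 ≈ -0.608696.

β = -0.609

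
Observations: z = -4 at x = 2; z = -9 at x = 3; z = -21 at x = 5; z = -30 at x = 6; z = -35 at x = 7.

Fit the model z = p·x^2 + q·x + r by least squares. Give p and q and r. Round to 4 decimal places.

From the data, Σx^2·x^2 = 4419, Σx^2·x = 719, Σx^2 = 123, Σx·x = 123, Σx = 23, Σ1 = 5.
And Σx^2·z = -3417, Σx·z = -565, Σz = -99.
Row-reducing yields p = -29/154, q = -723/154, r = 45/7.

p = -0.1883, q = -4.6948, r = 6.4286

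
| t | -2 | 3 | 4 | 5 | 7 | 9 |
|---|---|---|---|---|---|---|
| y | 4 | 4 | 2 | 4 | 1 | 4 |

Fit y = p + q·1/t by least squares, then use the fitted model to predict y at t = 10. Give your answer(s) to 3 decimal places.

ŷ = 3.155

The normal equations are: 6·p + (677/1260)·q = 19;  (677/1260)·p + (788029/1587600)·q = 769/630.
(Σ1 = 6, Σ1/t = 677/1260, Σ1/t·1/t = 788029/1587600, Σy = 19, Σ1/t·y = 769/630.)
Δ = 6·(788029/1587600) − (677/1260)² = 853969/317520.
p = (19·(788029/1587600) − (677/1260)·(769/630))/(853969/317520) = 2786265/853969; q = (6·(769/630) − (677/1260)·19)/(853969/317520) = -916020/853969.
At t = 10: ŷ = (2786265/853969)·(1) + (-916020/853969)·(1/10) = 2694663/853969.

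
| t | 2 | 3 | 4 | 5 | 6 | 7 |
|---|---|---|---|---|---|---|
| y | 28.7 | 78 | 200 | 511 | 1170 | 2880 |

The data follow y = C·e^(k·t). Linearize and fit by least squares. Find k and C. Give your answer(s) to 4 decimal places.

Let Y = ln y. Fitting Y = k·t + ln C by least squares:
AᵀA = [[139.0000, 27.0000]; [27.0000, 6]], rhs = [170.3064, 34.2786]ᵀ  (here Σt = 27.0000, Σ(t)² = 139.0000, Σln y = 34.2786, Σt·ln y = 170.3064).
Slope k = (n·Σt·ln y − Σt·Σln y)/(n·Σ(t)² − (Σt)²) = (6·170.3064 − 27.0000·34.2786)/105.0000 = 0.91730; ln C = (Σln y − k·Σt)/n = 1.58526, so C = exp(1.58526) = 4.88054.

k = 0.9173, C = 4.8805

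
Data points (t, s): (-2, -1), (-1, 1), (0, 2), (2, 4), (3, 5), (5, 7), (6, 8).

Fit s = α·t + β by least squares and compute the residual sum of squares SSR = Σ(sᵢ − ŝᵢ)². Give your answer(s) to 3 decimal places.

SSR = 0.586

Setting ∂/∂α … = 0 gives: 79·α + 13·β = 107;  13·α + 7·β = 26.
Eliminating β: 7·(row 1) − 13·(row 2) gives 384·α = 7·107 − 13·26 = 411, so α = 137/128.
Then β = (26 − 13·(137/128))/7 = 221/128.
Residuals: -75/128, 11/32, 35/128, 17/128, 1/16, -5/64, -19/128; SSR = 75/128.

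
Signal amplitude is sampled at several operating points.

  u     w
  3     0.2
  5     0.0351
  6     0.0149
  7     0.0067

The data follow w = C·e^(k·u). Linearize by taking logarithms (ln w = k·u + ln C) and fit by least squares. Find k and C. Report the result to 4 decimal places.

k = -0.8521, C = 2.5367

With ln wᵢ as the transformed response and uᵢ as the regressor:
Sums: Σu = 21.0000, Σ(u)² = 119.0000, Σln w = -14.1710, Σu·ln w = -81.8540.
Normal system: [[119.0000, 21.0000]; [21.0000, 4]]·[k, ln C]ᵀ = [-81.8540, -14.1710]ᵀ.
Slope k = (n·Σu·ln w − Σu·Σln w)/(n·Σ(u)² − (Σu)²) = (4·-81.8540 − 21.0000·-14.1710)/35.0000 = -0.85212; ln C = (Σln w − k·Σu)/n = 0.93087, so C = exp(0.93087) = 2.53673.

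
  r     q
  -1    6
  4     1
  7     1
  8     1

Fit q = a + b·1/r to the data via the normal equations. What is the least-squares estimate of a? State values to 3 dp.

a = 1.741

Sums needed: Σ1 = 4, Σ1/r = -27/56, Σ1/r·1/r = 3445/3136.
And Σq = 9, Σ1/r·q = -307/56.
MᵀM·[a, b]ᵀ = Mᵀq becomes [[4, -27/56]; [-27/56, 3445/3136]]·[a, b]ᵀ = [9, -307/56]ᵀ.
det = 4·(3445/3136) − (-27/56)² = 13051/3136.
a = (9·(3445/3136) − (-27/56)·(-307/56))/(13051/3136) = 22716/13051; b = (4·(-307/56) − (-27/56)·9)/(13051/3136) = -55160/13051.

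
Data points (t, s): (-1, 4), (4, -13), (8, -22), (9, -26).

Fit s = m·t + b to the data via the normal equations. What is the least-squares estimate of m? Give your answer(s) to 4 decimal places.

Sums needed: Σt·t = 162, Σt = 20, Σ1 = 4.
For Xᵀs: Σt·s = -466, Σs = -57.
Normal equations: [[162, 20]; [20, 4]]·[m, b]ᵀ = [-466, -57]ᵀ.
det = 162·4 − 20² = 248.
m = ((-466)·4 − 20·(-57))/248 = -181/62; b = (162·(-57) − 20·(-466))/248 = 43/124.

m = -2.9194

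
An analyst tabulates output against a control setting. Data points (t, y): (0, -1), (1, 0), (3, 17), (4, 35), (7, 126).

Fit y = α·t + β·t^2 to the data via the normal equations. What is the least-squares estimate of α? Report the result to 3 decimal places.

Sums needed: Σt·t = 75, Σt·t^2 = 435, Σt^2·t^2 = 2739.
Right-hand side: Σt·y = 1073, Σt^2·y = 6887.
AᵀA·[α, β]ᵀ = Aᵀy becomes [[75, 435]; [435, 2739]]·[α, β]ᵀ = [1073, 6887]ᵀ.
Eliminating β: 2739·(row 1) − 435·(row 2) gives 16200·α = 2739·1073 − 435·6887 = -56898, so α = -3161/900.
Then β = (6887 − 435·(-3161/900))/2739 = 553/180.

α = -3.512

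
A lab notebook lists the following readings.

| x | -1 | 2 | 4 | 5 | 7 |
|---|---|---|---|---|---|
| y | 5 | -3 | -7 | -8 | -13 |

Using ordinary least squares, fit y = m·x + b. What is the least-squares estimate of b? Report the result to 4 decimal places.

Setting ∂/∂m … = 0 gives: 95·m + 17·b = -170;  17·m + 5·b = -26.
(Σx·x = 95, Σx = 17, Σ1 = 5, Σx·y = -170, Σy = -26.)
det = 95·5 − 17² = 186.
m = ((-170)·5 − 17·(-26))/186 = -68/31; b = (95·(-26) − 17·(-170))/186 = 70/31.

b = 2.2581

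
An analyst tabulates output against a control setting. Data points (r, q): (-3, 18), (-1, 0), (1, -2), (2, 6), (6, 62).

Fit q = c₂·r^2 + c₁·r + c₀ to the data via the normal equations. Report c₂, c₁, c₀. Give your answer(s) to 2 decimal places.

The normal equations are: 1395·c₂ + 197·c₁ + 51·c₀ = 2416;  197·c₂ + 51·c₁ + 5·c₀ = 328;  51·c₂ + 5·c₁ + 5·c₀ = 84.
Row-reducing yields c₂ = 11281/5914, c₁ = -4435/5914, c₀ = -5638/2957.

c₂ = 1.91, c₁ = -0.75, c₀ = -1.91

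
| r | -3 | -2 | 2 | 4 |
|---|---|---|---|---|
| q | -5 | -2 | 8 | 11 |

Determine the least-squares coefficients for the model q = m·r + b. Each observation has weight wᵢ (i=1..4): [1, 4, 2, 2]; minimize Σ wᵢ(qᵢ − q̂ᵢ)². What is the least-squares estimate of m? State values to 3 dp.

m = 2.284

Setting ∂/∂m … = 0 gives: 65·m + 1·b = 151;  1·m + 9·b = 25.
det = 65·9 − 1² = 584.
m = (151·9 − 1·25)/584 = 667/292; b = (65·25 − 1·151)/584 = 737/292.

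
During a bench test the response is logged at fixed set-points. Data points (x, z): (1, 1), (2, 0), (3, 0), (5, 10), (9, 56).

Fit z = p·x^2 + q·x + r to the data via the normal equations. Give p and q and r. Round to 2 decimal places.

p = 1.18, q = -4.89, r = 4.72

With design matrix A, AᵀA = [[7284, 890, 120]; [890, 120, 20]; [120, 20, 5]] and Aᵀz = [4787, 555, 67]ᵀ.
Row-reducing yields p = 73/62, q = -1517/310, r = 731/155.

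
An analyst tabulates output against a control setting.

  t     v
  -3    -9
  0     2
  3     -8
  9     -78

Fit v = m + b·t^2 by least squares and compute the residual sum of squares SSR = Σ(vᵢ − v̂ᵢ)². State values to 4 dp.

SSR = 2.4929

Normal-equation sums: Σ1 = 4, Σt^2 = 99, Σt^2·t^2 = 6723.
Right-hand side: Σv = -93, Σt^2·v = -6471.
So XᵀX·[m, b]ᵀ = Xᵀv: [[4, 99]; [99, 6723]]·[m, b]ᵀ = [-93, -6471]ᵀ.
det = 4·6723 − 99² = 17091.
m = ((-93)·6723 − 99·(-6471))/17091 = 190/211; b = (4·(-6471) − 99·(-93))/17091 = -1853/1899.
Residuals: -236/211, 232/211, -25/211, 29/211; SSR = 526/211.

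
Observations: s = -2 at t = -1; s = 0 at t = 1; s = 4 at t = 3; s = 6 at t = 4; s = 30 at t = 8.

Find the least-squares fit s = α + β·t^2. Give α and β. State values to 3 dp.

α = -1.297, β = 0.489

Forming XᵀX = [[5, 91]; [91, 4435]] and Xᵀs = [38, 2050]ᵀ gives XᵀX·[α, β]ᵀ = Xᵀs.
Eliminating β: 4435·(row 1) − 91·(row 2) gives 13894·α = 4435·38 − 91·2050 = -18020, so α = -9010/6947.
Then β = (2050 − 91·(-9010/6947))/4435 = 3396/6947.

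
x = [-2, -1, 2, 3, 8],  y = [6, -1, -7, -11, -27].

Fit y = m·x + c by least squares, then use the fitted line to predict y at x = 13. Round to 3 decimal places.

The normal equations are: 82·m + 10·c = -274;  10·m + 5·c = -40.
(Σx·x = 82, Σx = 10, Σ1 = 5, Σx·y = -274, Σy = -40.)
Δ = 82·5 − 10² = 310.
m = ((-274)·5 − 10·(-40))/310 = -97/31; c = (82·(-40) − 10·(-274))/310 = -54/31.
At x = 13: ŷ = (-97/31)·(13) + (-54/31)·(1) = -1315/31.

ŷ = -42.419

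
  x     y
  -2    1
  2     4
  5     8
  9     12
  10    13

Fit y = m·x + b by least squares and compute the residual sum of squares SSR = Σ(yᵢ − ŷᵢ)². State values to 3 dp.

SSR = 0.721

Compute the Gram sums: Σx·x = 214, Σx = 24, Σ1 = 5.
Right-hand side: Σx·y = 284, Σy = 38.
det = 214·5 − 24² = 494.
m = (284·5 − 24·38)/494 = 254/247; b = (214·38 − 24·284)/494 = 658/247.
Residuals: 97/247, -178/247, 48/247, 20/247, 1/19; SSR = 178/247.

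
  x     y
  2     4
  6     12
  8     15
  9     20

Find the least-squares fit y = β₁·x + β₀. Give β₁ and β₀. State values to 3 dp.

The normal system AᵀA·[β₁, β₀]ᵀ = Aᵀy is [[185, 25]; [25, 4]]·[β₁, β₀]ᵀ = [380, 51]ᵀ.
Eliminating β₀: 4·(row 1) − 25·(row 2) gives 115·β₁ = 4·380 − 25·51 = 245, so β₁ = 49/23.
Then β₀ = (51 − 25·(49/23))/4 = -13/23.

β₁ = 2.130, β₀ = -0.565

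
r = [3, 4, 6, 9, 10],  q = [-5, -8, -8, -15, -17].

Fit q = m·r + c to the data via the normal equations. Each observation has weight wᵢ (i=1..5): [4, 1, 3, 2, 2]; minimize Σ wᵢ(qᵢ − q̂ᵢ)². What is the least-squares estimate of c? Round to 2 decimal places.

Compute the Gram sums: Σwᵢ·r·r = 522, Σwᵢ·r = 72, Σwᵢ·1 = 12.
Right-hand side: Σwᵢ·r·q = -846, Σwᵢ·q = -116.
AᵀWA·[m, c]ᵀ = AᵀWq becomes [[522, 72]; [72, 12]]·[m, c]ᵀ = [-846, -116]ᵀ.
Δ = 522·12 − 72² = 1080.
m = ((-846)·12 − 72·(-116))/1080 = -5/3; c = (522·(-116) − 72·(-846))/1080 = 1/3.

c = 0.33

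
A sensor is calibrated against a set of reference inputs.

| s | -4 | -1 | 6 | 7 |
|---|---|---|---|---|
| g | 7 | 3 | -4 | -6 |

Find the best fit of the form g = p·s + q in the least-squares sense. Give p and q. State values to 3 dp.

p = -1.128, q = 2.256

The normal system MᵀM·[p, q]ᵀ = Mᵀg is [[102, 8]; [8, 4]]·[p, q]ᵀ = [-97, 0]ᵀ.
Determinant 102·4 − 8² = 344.
p = ((-97)·4 − 8·0)/344 = -97/86; q = (102·0 − 8·(-97))/344 = 97/43.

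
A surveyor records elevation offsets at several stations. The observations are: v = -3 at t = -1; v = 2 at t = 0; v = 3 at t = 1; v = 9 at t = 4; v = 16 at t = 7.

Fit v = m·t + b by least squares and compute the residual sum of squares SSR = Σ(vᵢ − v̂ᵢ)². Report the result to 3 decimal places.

SSR = 4.107

Forming MᵀM = [[67, 11]; [11, 5]] and Mᵀv = [154, 27]ᵀ gives MᵀM·[m, b]ᵀ = Mᵀv.
Δ = 67·5 − 11² = 214.
m = (154·5 − 11·27)/214 = 473/214; b = (67·27 − 11·154)/214 = 115/214.
Residuals: -142/107, 313/214, 27/107, -81/214, -1/107; SSR = 879/214.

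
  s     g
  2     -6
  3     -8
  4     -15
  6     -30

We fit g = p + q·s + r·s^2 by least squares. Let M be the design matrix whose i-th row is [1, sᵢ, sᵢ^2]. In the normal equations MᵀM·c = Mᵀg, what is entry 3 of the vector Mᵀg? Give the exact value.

-1416

Entry 3 ↔ basis s^2, so (Mᵀg)_{3} = Σᵢ (s^2)·gᵢ = (4)·(-6) + (9)·(-8) + (16)·(-15) + (36)·(-30) = -1416.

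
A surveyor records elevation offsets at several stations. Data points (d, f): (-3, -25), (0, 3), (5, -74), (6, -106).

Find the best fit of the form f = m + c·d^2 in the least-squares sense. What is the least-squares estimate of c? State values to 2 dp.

c = -3.03

The normal system XᵀX·[m, c]ᵀ = Xᵀf is [[4, 70]; [70, 2002]]·[m, c]ᵀ = [-202, -5891]ᵀ.
det = 4·2002 − 70² = 3108.
m = ((-202)·2002 − 70·(-5891))/3108 = 569/222; c = (4·(-5891) − 70·(-202))/3108 = -2356/777.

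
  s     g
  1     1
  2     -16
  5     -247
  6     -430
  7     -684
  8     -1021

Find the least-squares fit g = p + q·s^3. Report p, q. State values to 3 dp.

p = 1.744, q = -1.998

Sums needed: Σ1 = 6, Σs^3 = 1205, Σs^3·s^3 = 442139.
Right-hand side: Σg = -2397, Σs^3·g = -881246.
Normal equations: [[6, 1205]; [1205, 442139]]·[p, q]ᵀ = [-2397, -881246]ᵀ.
Eliminating q: 442139·(row 1) − 1205·(row 2) gives 1200809·p = 442139·(-2397) − 1205·(-881246) = 2094247, so p = 2094247/1200809.
Then q = ((-881246) − 1205·(2094247/1200809))/442139 = -2399091/1200809.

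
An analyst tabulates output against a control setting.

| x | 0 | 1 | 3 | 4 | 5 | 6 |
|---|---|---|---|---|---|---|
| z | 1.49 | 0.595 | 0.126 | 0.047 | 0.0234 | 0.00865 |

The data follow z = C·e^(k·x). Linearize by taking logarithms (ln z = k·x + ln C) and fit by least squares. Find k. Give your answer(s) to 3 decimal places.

Let Y = ln z. Fitting Y = k·x + ln C by least squares:
Over the data: Σx = 19.0000, Σ(x)² = 87.0000, Σln z = -13.7547, Σx·ln z = -66.2403.
Normal system: [[87.0000, 19.0000]; [19.0000, 6]]·[k, ln C]ᵀ = [-66.2403, -13.7547]ᵀ.
Slope k = (n·Σx·ln z − Σx·Σln z)/(n·Σ(x)² − (Σx)²) = (6·-66.2403 − 19.0000·-13.7547)/161.0000 = -0.84536; ln C = (Σln z − k·Σx)/n = 0.38451.

k = -0.845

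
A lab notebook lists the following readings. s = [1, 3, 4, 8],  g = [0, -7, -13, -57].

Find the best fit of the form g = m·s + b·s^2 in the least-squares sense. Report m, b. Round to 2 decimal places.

The normal equations are: 90·m + 604·b = -529;  604·m + 4434·b = -3919.
(Σs·s = 90, Σs·s^2 = 604, Σs^2·s^2 = 4434, Σs·g = -529, Σs^2·g = -3919.)
Δ = 90·4434 − 604² = 34244.
m = ((-529)·4434 − 604·(-3919))/34244 = 1535/2446; b = (90·(-3919) − 604·(-529))/34244 = -2371/2446.

m = 0.63, b = -0.97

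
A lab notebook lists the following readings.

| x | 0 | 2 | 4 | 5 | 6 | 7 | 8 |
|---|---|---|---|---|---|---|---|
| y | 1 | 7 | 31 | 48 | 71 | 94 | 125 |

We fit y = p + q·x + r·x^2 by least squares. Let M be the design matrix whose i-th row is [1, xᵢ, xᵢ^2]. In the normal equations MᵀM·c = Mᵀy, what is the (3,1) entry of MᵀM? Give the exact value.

Row 3 ↔ basis x^2, column 1 ↔ basis 1, so (MᵀM)_{3,1} = Σᵢ x^2 = (0)·(1) + (4)·(1) + (16)·(1) + (25)·(1) + (36)·(1) + (49)·(1) + (64)·(1) = 194.

194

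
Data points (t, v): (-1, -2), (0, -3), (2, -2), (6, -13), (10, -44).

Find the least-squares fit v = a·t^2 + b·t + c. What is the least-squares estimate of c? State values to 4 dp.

MᵀM·[a, b, c]ᵀ = Mᵀv reads: 11313·a + 1223·b + 141·c = -4878;  1223·a + 141·b + 17·c = -520;  141·a + 17·b + 5·c = -64.
Solving the 3×3 system (Gaussian elimination) gives a = -2964/5527, b = 83229/71851, c = -116069/71851.

c = -1.6154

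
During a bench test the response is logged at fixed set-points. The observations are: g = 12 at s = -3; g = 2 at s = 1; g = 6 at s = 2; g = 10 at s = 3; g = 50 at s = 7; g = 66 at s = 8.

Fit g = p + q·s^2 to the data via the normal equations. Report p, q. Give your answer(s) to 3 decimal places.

p = 1.696, q = 0.999

Normal-equation sums: Σ1 = 6, Σs^2 = 136, Σs^2·s^2 = 6676.
Right-hand side: Σg = 146, Σs^2·g = 6898.
XᵀX·[p, q]ᵀ = Xᵀg becomes [[6, 136]; [136, 6676]]·[p, q]ᵀ = [146, 6898]ᵀ.
Δ = 6·6676 − 136² = 21560.
p = (146·6676 − 136·6898)/21560 = 653/385; q = (6·6898 − 136·146)/21560 = 769/770.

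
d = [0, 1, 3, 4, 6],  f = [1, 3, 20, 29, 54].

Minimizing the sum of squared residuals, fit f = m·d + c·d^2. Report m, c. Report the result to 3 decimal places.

Normal-equation sums: Σd·d = 62, Σd·d^2 = 308, Σd^2·d^2 = 1634.
Right-hand side: Σd·f = 503, Σd^2·f = 2591.
Eliminating c: 1634·(row 1) − 308·(row 2) gives 6444·m = 1634·503 − 308·2591 = 23874, so m = 3979/1074.
Then c = (2591 − 308·(3979/1074))/1634 = 953/1074.

m = 3.705, c = 0.887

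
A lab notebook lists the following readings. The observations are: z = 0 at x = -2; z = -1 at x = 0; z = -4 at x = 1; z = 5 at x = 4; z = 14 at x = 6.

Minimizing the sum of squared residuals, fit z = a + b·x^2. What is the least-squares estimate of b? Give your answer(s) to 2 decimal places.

Normal-equation sums: Σ1 = 5, Σx^2 = 57, Σx^2·x^2 = 1569.
And Σz = 14, Σx^2·z = 580.
AᵀA·[a, b]ᵀ = Aᵀz becomes [[5, 57]; [57, 1569]]·[a, b]ᵀ = [14, 580]ᵀ.
Δ = 5·1569 − 57² = 4596.
a = (14·1569 − 57·580)/4596 = -1849/766; b = (5·580 − 57·14)/4596 = 1051/2298.

b = 0.46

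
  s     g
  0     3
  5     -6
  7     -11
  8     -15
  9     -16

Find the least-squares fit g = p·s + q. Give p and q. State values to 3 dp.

Sums needed: Σs·s = 219, Σs = 29, Σ1 = 5.
For Mᵀg: Σs·g = -371, Σg = -45.
So MᵀM·[p, q]ᵀ = Mᵀg: [[219, 29]; [29, 5]]·[p, q]ᵀ = [-371, -45]ᵀ.
Δ = 219·5 − 29² = 254.
p = ((-371)·5 − 29·(-45))/254 = -275/127; q = (219·(-45) − 29·(-371))/254 = 452/127.

p = -2.165, q = 3.559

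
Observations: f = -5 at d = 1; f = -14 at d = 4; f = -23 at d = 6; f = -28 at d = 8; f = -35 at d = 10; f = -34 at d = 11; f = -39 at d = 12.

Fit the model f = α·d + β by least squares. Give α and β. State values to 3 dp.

α = -3.058, β = -2.710

Setting ∂/∂α … = 0 gives: 482·α + 52·β = -1615;  52·α + 7·β = -178.
(Σd·d = 482, Σd = 52, Σ1 = 7, Σd·f = -1615, Σf = -178.)
det = 482·7 − 52² = 670.
α = ((-1615)·7 − 52·(-178))/670 = -2049/670; β = (482·(-178) − 52·(-1615))/670 = -908/335.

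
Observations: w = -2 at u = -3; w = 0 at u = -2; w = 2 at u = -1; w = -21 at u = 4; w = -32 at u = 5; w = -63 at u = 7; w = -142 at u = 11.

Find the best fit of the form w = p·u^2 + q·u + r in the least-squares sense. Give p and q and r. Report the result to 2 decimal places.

p = -1.03, q = -1.72, r = 1.51

Compute the Gram sums: Σu^2·u^2 = 18021, Σu^2·u = 1827, Σu^2 = 225, Σu·u = 225, Σu = 21, Σ1 = 7.
And Σu^2·w = -21421, Σu·w = -2243, Σw = -258.
XᵀX·[p, q, r]ᵀ = Xᵀw becomes [[18021, 1827, 225]; [1827, 225, 21]; [225, 21, 7]]·[p, q, r]ᵀ = [-21421, -2243, -258]ᵀ.
Row-reducing yields p = -168961/163602, q = -846079/490806, r = 123533/81801.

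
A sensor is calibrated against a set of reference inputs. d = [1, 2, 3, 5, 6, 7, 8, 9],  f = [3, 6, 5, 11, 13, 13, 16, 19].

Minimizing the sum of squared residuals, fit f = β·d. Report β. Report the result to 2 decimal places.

β = 2.06

The normal equations are: 269·β = 553.
Hence β = 553 / 269 ≈ 2.05576.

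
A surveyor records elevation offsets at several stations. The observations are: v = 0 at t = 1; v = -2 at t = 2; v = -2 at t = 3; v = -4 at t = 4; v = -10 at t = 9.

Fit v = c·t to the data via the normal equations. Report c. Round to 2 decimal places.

c = -1.05

Setting ∂/∂c … = 0 gives: 111·c = -116.
(Σt·t = 111, Σt·v = -116.)
c = (-116)/111 = -1.04505.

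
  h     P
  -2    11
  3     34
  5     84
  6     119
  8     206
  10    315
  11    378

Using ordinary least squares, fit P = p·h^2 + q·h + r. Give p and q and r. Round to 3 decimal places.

With design matrix X, XᵀX = [[30755, 3203, 359]; [3203, 359, 41]; [359, 41, 7]] and XᵀP = [97156, 10170, 1147]ᵀ.
Solving the 3×3 system (Gaussian elimination) gives p = 378959/128238, q = 216193/128238, r = 4716/1943.

p = 2.955, q = 1.686, r = 2.427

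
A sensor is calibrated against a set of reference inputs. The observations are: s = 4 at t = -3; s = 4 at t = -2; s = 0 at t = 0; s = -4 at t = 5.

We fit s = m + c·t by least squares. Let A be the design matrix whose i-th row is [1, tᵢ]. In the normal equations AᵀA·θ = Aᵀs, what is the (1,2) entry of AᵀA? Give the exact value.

Row 1 ↔ basis 1, column 2 ↔ basis t, so (AᵀA)_{1,2} = Σᵢ t = (1)·(-3) + (1)·(-2) + (1)·(0) + (1)·(5) = 0.

0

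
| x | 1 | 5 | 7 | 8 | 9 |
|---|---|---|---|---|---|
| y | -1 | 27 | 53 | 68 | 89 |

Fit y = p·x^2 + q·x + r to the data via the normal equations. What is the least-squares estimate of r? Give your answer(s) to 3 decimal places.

With design matrix M, MᵀM = [[13684, 1710, 220]; [1710, 220, 30]; [220, 30, 5]] and Mᵀy = [14832, 1850, 236]ᵀ.
Row-reducing yields p = 433/403, q = 58/155, r = -4676/2015.

r = -2.321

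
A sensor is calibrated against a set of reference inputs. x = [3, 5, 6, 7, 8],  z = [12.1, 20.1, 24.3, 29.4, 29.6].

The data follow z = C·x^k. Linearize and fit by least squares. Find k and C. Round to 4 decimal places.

k = 0.9625, C = 4.2614

Linearized form: ln z = k·ln x + ln C. From the 5 transformed points,
Sums: Σln x = 8.5252, Σ(ln x)² = 15.1183, Σln z = 15.4532, Σln x·ln z = 26.9089.
Normal system: [[15.1183, 8.5252]; [8.5252, 5]]·[k, ln C]ᵀ = [26.9089, 15.4532]ᵀ.
Solving (det = 2.9130): k = 0.96246, ln C = 1.44960, so C = exp(1.44960) = 4.26142.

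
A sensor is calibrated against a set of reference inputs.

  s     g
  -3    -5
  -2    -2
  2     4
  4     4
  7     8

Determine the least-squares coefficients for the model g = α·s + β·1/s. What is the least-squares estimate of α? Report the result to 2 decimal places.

α = 1.09

The normal system AᵀA·[α, β]ᵀ = Aᵀg is [[82, 5]; [5, 4897/7056]]·[α, β]ᵀ = [99, 143/21]ᵀ.
Δ = 82·(4897/7056) − 5² = 112577/3528.
α = (99·(4897/7056) − 5·(143/21))/(112577/3528) = 244563/225154; β = (82·(143/21) − 5·99)/(112577/3528) = 223608/112577.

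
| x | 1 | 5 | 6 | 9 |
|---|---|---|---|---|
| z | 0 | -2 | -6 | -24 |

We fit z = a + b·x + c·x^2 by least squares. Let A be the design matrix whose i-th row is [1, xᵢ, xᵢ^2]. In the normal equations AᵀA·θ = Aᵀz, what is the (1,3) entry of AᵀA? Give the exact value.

143

Row 1 ↔ basis 1, column 3 ↔ basis x^2, so (AᵀA)_{1,3} = Σᵢ x^2 = (1)·(1) + (1)·(25) + (1)·(36) + (1)·(81) = 143.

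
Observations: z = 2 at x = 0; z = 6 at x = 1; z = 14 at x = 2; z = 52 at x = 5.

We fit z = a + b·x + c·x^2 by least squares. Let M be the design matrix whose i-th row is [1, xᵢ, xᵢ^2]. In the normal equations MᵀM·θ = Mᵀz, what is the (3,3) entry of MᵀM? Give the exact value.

Row 3 ↔ basis x^2, column 3 ↔ basis x^2, so (MᵀM)_{3,3} = Σᵢ (x^2)·(x^2) = (0)·(0) + (1)·(1) + (4)·(4) + (25)·(25) = 642.

642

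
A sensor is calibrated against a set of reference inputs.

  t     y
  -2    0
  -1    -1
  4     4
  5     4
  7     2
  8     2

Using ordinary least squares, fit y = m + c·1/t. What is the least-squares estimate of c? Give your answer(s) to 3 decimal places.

c = 3.707

Forming XᵀX = [[6, -219/280]; [-219/280, 108861/78400]] and Xᵀy = [11, 467/140]ᵀ gives XᵀX·[m, c]ᵀ = Xᵀy.
Eliminating c: (108861/78400)·(row 1) − (-219/280)·(row 2) gives (121041/15680)·m = (108861/78400)·11 − (-219/280)·(467/140) = 1402017/78400, so m = 467339/201735.
Then c = ((467/140) − (-219/280)·(467339/201735))/(108861/78400) = 149576/40347.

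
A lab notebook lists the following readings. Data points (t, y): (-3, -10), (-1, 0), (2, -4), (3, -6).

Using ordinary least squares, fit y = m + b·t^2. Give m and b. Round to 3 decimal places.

Entries of AᵀA: Σ1 = 4, Σt^2 = 23, Σt^2·t^2 = 179.
Moment sums: Σy = -20, Σt^2·y = -160.
AᵀA·[m, b]ᵀ = Aᵀy becomes [[4, 23]; [23, 179]]·[m, b]ᵀ = [-20, -160]ᵀ.
Determinant 4·179 − 23² = 187.
m = ((-20)·179 − 23·(-160))/187 = 100/187; b = (4·(-160) − 23·(-20))/187 = -180/187.

m = 0.535, b = -0.963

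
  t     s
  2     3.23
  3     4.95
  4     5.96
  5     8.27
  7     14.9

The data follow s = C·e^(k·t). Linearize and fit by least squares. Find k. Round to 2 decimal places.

Linearized form: ln s = k·t + ln C. From the 5 transformed points,
XᵀX = [[103.0000, 21.0000]; [21.0000, 5]], rhs = [43.7561, 9.3709]ᵀ  (here Σt = 21.0000, Σ(t)² = 103.0000, Σln s = 9.3709, Σt·ln s = 43.7561).
Solving (det = 74.0000): k = 0.29717, ln C = 0.62606.

k = 0.30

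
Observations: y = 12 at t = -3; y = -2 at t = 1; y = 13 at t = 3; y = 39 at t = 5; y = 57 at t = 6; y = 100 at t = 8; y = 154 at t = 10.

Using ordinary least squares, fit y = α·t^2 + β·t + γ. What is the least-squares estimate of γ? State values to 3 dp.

γ = -1.648

Forming MᵀM = [[16180, 1854, 244]; [1854, 244, 30]; [244, 30, 7]] and Mᵀy = [25050, 2878, 373]ᵀ gives MᵀM·[α, β, γ]ᵀ = Mᵀy.
Inverting the 3×3 Gram matrix, [α, β, γ]ᵀ = [624002/407001, 47235/135667, -670895/407001]ᵀ.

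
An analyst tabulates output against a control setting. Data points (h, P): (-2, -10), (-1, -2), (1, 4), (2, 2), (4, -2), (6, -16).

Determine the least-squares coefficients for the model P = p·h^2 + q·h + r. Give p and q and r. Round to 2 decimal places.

p = -1.00, q = 3.16, r = 1.10

With design matrix M, MᵀM = [[1586, 280, 62]; [280, 62, 10]; [62, 10, 6]] and MᵀP = [-638, -74, -24]ᵀ.
Inverting the 3×3 Gram matrix, [p, q, r]ᵀ = [-8755/8733, 27569/8733, 3196/2911]ᵀ.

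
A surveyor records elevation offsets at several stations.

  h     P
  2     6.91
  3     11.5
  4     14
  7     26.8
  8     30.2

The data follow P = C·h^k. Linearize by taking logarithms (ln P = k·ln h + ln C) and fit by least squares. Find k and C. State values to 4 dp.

Linearized form: ln P = k·ln h + ln C. From the 5 transformed points,
Sums: Σln h = 7.2034, Σ(ln h)² = 11.7199, Σln P = 13.7106, Σln h·ln P = 21.1669.
Normal system: [[11.7199, 7.2034]; [7.2034, 5]]·[k, ln C]ᵀ = [21.1669, 13.7106]ᵀ.
Slope k = (n·Σln h·ln P − Σln h·Σln P)/(n·Σ(ln h)² − (Σln h)²) = (5·21.1669 − 7.2034·13.7106)/6.7102 = 1.05380; ln C = (Σln P − k·Σln h)/n = 1.22393, so C = exp(1.22393) = 3.40054.

k = 1.0538, C = 3.4005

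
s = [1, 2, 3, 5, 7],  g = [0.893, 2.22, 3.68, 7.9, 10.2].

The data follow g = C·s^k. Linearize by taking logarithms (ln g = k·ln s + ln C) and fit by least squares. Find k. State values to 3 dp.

Taking logs, ln g = k·ln s + ln C, so regress ln g on ln s.
Sums: Σln s = 5.3471, Σ(ln s)² = 8.0643, Σln g = 6.3765, Σln s·ln g = 9.8298.
Normal system: [[8.0643, 5.3471]; [5.3471, 5]]·[k, ln C]ᵀ = [9.8298, 6.3765]ᵀ.
Solving (det = 11.7297): k = 1.28335, ln C = -0.09714.

k = 1.283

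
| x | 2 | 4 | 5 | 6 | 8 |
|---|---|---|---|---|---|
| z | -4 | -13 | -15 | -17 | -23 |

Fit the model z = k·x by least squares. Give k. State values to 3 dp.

k = -2.903

MᵀM·[k]ᵀ = Mᵀz reads: 145·k = -421.
k = (-421)/145 = -2.90345.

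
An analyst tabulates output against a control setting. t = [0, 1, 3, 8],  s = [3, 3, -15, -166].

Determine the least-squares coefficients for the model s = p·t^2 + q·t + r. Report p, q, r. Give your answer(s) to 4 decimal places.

p = -3.0247, q = 3.0755, r = 2.9813

The normal system MᵀM·[p, q, r]ᵀ = Mᵀs is [[4178, 540, 74]; [540, 74, 12]; [74, 12, 4]]·[p, q, r]ᵀ = [-10756, -1370, -175]ᵀ.
Solving the 3×3 system (Gaussian elimination) gives p = -16993/5618, q = 163/53, r = 16749/5618.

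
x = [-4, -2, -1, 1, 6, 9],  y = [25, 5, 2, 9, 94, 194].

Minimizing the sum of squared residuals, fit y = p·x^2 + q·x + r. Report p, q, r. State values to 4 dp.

AᵀA·[p, q, r]ᵀ = Aᵀy reads: 8131·p + 873·q + 139·r = 19529;  873·p + 139·q + 9·r = 2207;  139·p + 9·q + 6·r = 329.
Solving the 3×3 system (Gaussian elimination) gives p = 533593/262124, q = 753601/262124, r = 220290/65531.

p = 2.0357, q = 2.8750, r = 3.3616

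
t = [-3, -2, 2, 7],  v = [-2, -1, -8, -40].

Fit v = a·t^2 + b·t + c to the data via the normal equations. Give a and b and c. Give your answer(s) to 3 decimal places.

a = -0.520, b = -1.725, c = -2.443

Compute the Gram sums: Σt^2·t^2 = 2514, Σt^2·t = 316, Σt^2 = 66, Σt·t = 66, Σt = 4, Σ1 = 4.
Moment sums: Σt^2·v = -2014, Σt·v = -288, Σv = -51.
Normal equations: [[2514, 316, 66]; [316, 66, 4]; [66, 4, 4]]·[a, b, c]ᵀ = [-2014, -288, -51]ᵀ.
Inverting the 3×3 Gram matrix, [a, b, c]ᵀ = [-2689/5170, -892/517, -12629/5170]ᵀ.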